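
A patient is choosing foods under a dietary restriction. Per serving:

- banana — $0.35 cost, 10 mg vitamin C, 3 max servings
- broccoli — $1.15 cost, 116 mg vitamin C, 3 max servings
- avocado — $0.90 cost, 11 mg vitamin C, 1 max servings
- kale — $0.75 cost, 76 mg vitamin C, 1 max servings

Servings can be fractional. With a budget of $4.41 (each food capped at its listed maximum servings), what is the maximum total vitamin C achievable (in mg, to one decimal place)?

430.0 mg

Vitamin C per dollar: kale 101.3, broccoli 100.9, banana 28.57, avocado 12.22.
Take 1 serving of kale: spends $0.75, +76.0 mg vitamin C (running total 76.0 mg).
Take 3 servings of broccoli: spends $3.45, +348.0 mg vitamin C (running total 424.0 mg).
Take 0.6 servings of banana: spends $0.21, +6.0 mg vitamin C (running total 430.0 mg).
Greedy by best ratio exhausts the cost allowance optimally: 430.0 mg.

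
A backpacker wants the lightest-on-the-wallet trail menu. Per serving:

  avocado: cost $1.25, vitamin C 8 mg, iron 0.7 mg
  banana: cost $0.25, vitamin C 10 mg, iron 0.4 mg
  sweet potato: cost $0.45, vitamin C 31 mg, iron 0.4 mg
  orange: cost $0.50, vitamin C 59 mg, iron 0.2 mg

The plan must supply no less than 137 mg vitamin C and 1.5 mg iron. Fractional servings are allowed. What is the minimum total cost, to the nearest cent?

avocado only: max(137/8, 1.5/0.7) = 17.12 servings → $21.41.
banana only: max(137/10, 1.5/0.4) = 13.7 servings → $3.42.
sweet potato only: max(137/31, 1.5/0.4) = 4.419 servings → $1.99.
orange only: max(137/59, 1.5/0.2) = 7.5 servings → $3.75.
avocado + banana with both targets exact would need a negative amount; discard.
avocado + sweet potato with both targets exact would need a negative amount; discard.
avocado + orange with both tight: 1.539 servings and 2.113 servings → $2.98.
banana + sweet potato with both targets exact would need a negative amount; discard.
banana + orange with both tight: 2.829 servings and 1.843 servings → $1.63.
sweet potato + orange with both tight: 3.511 servings and 0.477 servings → $1.82.
Cheapest feasible corner: $1.63.

$1.63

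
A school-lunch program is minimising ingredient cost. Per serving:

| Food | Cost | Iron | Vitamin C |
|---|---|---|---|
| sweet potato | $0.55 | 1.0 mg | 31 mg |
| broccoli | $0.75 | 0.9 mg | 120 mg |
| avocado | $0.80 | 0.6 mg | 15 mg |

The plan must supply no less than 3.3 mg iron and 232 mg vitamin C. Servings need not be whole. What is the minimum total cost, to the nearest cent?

The cheapest plan sits at a corner of the feasible region — with two constraints it uses at most two foods.
sweet potato only: max(3.3/1.0, 232/31) = 7.484 servings → $4.12.
broccoli only: max(3.3/0.9, 232/120) = 3.667 servings → $2.75.
avocado only: max(3.3/0.6, 232/15) = 15.47 servings → $12.37.
sweet potato + broccoli with both tight: 2.033 servings and 1.408 servings → $2.17.
sweet potato + avocado: intersection lies outside the first quadrant.
broccoli + avocado with both tight: 1.533 servings and 3.2 servings → $3.71.
Cheapest feasible corner: $2.17.

$2.17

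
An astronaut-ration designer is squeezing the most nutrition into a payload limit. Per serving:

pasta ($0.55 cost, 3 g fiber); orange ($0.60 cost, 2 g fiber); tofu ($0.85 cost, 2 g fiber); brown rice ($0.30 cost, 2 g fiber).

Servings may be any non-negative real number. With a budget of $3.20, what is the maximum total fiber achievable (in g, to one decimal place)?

Fiber per dollar: brown rice 6.667, pasta 5.455, orange 3.333, tofu 2.353.
With no serving limits, spend the whole cost allowance on brown rice: $3.20 / $0.30 × 2 g = 21.3 g.

21.3 g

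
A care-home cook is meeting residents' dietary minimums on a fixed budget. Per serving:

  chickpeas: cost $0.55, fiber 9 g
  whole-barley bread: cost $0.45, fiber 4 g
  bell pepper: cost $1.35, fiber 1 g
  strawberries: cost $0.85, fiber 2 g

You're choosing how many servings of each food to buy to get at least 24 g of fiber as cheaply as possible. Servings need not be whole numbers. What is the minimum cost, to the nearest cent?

$1.47

Cost per g of fiber: chickpeas $0.0611, whole-barley bread $0.1125, strawberries $0.4250, bell pepper $1.3500.
With no serving limits, use only chickpeas: 24 g / 9 g = 2.667 servings × $0.55 = $1.47.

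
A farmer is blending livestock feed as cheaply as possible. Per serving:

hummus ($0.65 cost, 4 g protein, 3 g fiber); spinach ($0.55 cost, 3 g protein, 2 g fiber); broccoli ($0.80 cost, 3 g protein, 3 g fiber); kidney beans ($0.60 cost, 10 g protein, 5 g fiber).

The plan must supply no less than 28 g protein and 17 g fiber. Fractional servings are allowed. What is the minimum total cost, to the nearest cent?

$2.04

hummus only: max(28/4, 17/3) = 7 servings → $4.55.
spinach only: max(28/3, 17/2) = 9.333 servings → $5.13.
broccoli only: max(28/3, 17/3) = 9.333 servings → $7.47.
kidney beans only: max(28/10, 17/5) = 3.4 servings → $2.04.
hummus + spinach: the both-tight solution has a negative serving — not a feasible corner.
hummus + broccoli: the both-tight solution has a negative serving — not a feasible corner.
hummus + kidney beans with both tight: 3 servings and 1.6 servings → $2.91.
spinach + broccoli: the both-tight solution has a negative serving — not a feasible corner.
spinach + kidney beans with both tight: 6 servings and 1 serving → $3.90.
broccoli + kidney beans with both tight: 2 servings and 2.2 servings → $2.92.
Cheapest feasible corner: $2.04.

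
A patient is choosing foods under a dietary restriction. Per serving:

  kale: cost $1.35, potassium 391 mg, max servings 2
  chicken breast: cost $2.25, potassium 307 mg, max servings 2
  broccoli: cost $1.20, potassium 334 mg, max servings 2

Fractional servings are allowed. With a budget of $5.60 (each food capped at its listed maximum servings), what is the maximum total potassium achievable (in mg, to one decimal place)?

1518.2 mg

Potassium per dollar: kale 289.6, broccoli 278.3, chicken breast 136.4.
Take 2 servings of kale: spends $2.70, +782.0 mg potassium (running total 782.0 mg).
Take 2 servings of broccoli: spends $2.40, +668.0 mg potassium (running total 1450.0 mg).
Take 0.2222 servings of chicken breast: spends $0.50, +68.2 mg potassium (running total 1518.2 mg).
Filling greedily by potassium-per-dollar is optimal for one linear limit, giving 1518.2 mg.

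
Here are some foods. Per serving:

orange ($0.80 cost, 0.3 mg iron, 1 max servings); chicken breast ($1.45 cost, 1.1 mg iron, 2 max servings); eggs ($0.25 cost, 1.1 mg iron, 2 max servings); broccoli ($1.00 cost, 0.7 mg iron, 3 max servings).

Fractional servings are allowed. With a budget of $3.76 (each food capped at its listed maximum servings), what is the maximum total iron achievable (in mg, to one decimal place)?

4.7 mg

Iron per dollar: eggs 4.4, chicken breast 0.7586, broccoli 0.7, orange 0.375.
Take 2 servings of eggs: spends $0.50, +2.2 mg iron (running total 2.2 mg).
Take 2 servings of chicken breast: spends $2.90, +2.2 mg iron (running total 4.4 mg).
Take 0.36 servings of broccoli: spends $0.36, +0.3 mg iron (running total 4.7 mg).
Greedy by best ratio exhausts the cost allowance optimally: 4.7 mg.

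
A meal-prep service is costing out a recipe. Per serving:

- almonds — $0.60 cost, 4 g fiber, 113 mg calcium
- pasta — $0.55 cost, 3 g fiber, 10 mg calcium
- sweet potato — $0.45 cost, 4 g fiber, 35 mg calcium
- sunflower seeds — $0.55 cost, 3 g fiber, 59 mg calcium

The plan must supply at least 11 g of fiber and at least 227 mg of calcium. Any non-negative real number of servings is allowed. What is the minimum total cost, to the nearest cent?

$1.49

A basic optimal solution has at most two foods positive. Try each food alone and each pair with both targets met exactly.
almonds only: max(11/4, 227/113) = 2.75 servings → $1.65.
pasta only: max(11/3, 227/10) = 22.7 servings → $12.48.
sweet potato only: max(11/4, 227/35) = 6.486 servings → $2.92.
sunflower seeds only: max(11/3, 227/59) = 3.847 servings → $2.12.
almonds + pasta with both tight: 1.91 servings and 1.12 servings → $1.76.
almonds + sweet potato with both tight: 1.676 servings and 1.074 servings → $1.49.
almonds + sunflower seeds with both tight: 0.3107 servings and 3.252 servings → $1.98.
pasta + sweet potato with both targets exact would need a negative amount; discard.
pasta + sunflower seeds with both targets exact would need a negative amount; discard.
sweet potato + sunflower seeds with both targets exact would need a negative amount; discard.
So the least-cost plan costs $1.49.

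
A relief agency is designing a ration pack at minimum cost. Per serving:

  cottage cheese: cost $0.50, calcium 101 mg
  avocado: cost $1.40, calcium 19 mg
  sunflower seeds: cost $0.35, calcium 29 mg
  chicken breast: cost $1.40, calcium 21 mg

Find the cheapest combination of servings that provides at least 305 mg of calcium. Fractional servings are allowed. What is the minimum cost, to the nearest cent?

Cost per mg of calcium: cottage cheese $0.0050, sunflower seeds $0.0121, chicken breast $0.0667, avocado $0.0737.
With no serving limits, use only cottage cheese: 305 mg / 101 mg = 3.02 servings × $0.50 = $1.51.

$1.51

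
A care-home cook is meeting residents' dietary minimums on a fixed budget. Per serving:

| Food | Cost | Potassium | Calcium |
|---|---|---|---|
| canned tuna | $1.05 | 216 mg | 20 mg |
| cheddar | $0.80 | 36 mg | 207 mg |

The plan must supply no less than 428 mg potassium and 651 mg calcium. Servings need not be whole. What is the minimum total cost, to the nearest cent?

With two linear requirements the optimum uses one or two foods; enumerate the corners.
canned tuna only: max(428/216, 651/20) = 32.55 servings → $34.18.
cheddar only: max(428/36, 651/207) = 11.89 servings → $9.51.
canned tuna + cheddar with both tight: 1.481 servings and 3.002 servings → $3.96.
The minimum over all feasible corners is $3.96.

$3.96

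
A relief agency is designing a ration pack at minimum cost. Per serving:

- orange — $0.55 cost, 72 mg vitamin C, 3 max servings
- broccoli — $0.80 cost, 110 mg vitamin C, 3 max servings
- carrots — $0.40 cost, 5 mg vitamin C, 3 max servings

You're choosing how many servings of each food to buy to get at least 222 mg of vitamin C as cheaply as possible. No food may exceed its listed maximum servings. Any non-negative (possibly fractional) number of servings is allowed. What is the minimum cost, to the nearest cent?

Cost per mg of vitamin C: broccoli $0.0073, orange $0.0076, carrots $0.0800.
Take 2.018 servings of broccoli: +222.0 mg vitamin C for $1.61 (total $1.61, still need 0.0 mg).
Filling from the cheapest source first is optimal under one linear minimum: $1.61.

$1.61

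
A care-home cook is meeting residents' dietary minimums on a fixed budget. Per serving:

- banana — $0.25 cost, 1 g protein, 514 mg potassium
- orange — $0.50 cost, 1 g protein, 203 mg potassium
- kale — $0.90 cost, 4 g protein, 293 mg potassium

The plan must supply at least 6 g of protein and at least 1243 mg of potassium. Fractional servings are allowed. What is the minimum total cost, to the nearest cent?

For a min-cost LP with two ≥-constraints, a basic feasible solution has at most two positive variables.
banana only: max(6/1, 1243/514) = 6 servings → $1.50.
orange only: max(6/1, 1243/203) = 6.123 servings → $3.06.
kale only: max(6/4, 1243/293) = 4.242 servings → $3.82.
banana + orange with both tight: 0.08039 servings and 5.92 servings → $2.98.
banana + kale with both tight: 1.823 servings and 1.044 servings → $1.40.
orange + kale: intersection lies outside the first quadrant.
Cheapest feasible corner: $1.40.

$1.40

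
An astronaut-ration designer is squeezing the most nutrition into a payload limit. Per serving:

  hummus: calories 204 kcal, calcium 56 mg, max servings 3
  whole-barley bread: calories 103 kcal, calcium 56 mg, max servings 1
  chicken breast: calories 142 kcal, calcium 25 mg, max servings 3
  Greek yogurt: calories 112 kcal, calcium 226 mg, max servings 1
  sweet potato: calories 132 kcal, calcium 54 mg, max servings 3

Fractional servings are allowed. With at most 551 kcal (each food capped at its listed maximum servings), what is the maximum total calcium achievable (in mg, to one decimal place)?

Calcium per kcal: Greek yogurt 2.018, whole-barley bread 0.5437, sweet potato 0.4091, hummus 0.2745, chicken breast 0.1761.
Take 1 serving of Greek yogurt: uses 112 kcal, +226.0 mg calcium (running total 226.0 mg).
Take 1 serving of whole-barley bread: uses 103 kcal, +56.0 mg calcium (running total 282.0 mg).
Take 2.545 servings of sweet potato: uses 336 kcal, +137.5 mg calcium (running total 419.5 mg).
Greedy by best ratio exhausts the calories allowance optimally: 419.5 mg.

419.5 mg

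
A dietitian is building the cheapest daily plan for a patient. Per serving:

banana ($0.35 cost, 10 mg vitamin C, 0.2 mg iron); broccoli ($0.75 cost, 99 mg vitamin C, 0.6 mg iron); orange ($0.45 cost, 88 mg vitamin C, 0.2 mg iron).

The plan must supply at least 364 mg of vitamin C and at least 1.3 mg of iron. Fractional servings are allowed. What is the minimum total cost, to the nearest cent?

With two linear requirements the optimum uses one or two foods; enumerate the corners.
banana only: max(364/10, 1.3/0.2) = 36.4 servings → $12.74.
broccoli only: max(364/99, 1.3/0.6) = 3.677 servings → $2.76.
orange only: max(364/88, 1.3/0.2) = 6.5 servings → $2.92.
banana + broccoli: the both-tight solution has a negative serving — not a feasible corner.
banana + orange with both tight: 2.667 servings and 3.833 servings → $2.66.
broccoli + orange with both tight: 1.261 servings and 2.718 servings → $2.17.
The minimum over all feasible corners is $2.17.

$2.17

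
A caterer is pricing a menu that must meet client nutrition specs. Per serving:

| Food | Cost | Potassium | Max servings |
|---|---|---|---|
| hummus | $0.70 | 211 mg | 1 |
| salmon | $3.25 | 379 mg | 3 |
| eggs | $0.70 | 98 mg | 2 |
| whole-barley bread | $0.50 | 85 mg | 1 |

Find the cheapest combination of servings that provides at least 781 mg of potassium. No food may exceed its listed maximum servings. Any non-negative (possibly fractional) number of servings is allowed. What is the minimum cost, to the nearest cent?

Cost per mg of potassium: hummus $0.0033, whole-barley bread $0.0059, eggs $0.0071, salmon $0.0086.
Take 1 serving of hummus: +211.0 mg potassium for $0.70 (total $0.70, still need 570.0 mg).
Take 1 serving of whole-barley bread: +85.0 mg potassium for $0.50 (total $1.20, still need 485.0 mg).
Take 2 servings of eggs: +196.0 mg potassium for $1.40 (total $2.60, still need 289.0 mg).
Take 0.7625 servings of salmon: +289.0 mg potassium for $2.48 (total $5.08, still need 0.0 mg).
Filling from the cheapest source first is optimal under one linear minimum: $5.08.

$5.08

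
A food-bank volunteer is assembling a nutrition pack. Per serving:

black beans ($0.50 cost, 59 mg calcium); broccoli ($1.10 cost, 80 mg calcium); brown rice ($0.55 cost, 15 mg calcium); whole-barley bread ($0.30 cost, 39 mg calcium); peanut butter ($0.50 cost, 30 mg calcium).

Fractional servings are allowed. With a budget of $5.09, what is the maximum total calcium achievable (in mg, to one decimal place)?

Calcium per dollar: whole-barley bread 130, black beans 118, broccoli 72.73, peanut butter 60, brown rice 27.27.
With no serving limits, spend the whole cost allowance on whole-barley bread: $5.09 / $0.30 × 39 mg = 661.7 mg.

661.7 mg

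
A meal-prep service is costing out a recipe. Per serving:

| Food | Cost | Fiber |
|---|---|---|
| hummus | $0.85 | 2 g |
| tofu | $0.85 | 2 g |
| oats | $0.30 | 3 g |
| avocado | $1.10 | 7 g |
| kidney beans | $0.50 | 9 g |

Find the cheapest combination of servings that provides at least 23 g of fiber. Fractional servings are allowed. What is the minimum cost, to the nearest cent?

Cost per g of fiber: kidney beans $0.0556, oats $0.1000, avocado $0.1571, hummus $0.4250, tofu $0.4250.
With no serving limits, use only kidney beans: 23 g / 9 g = 2.556 servings × $0.50 = $1.28.

$1.28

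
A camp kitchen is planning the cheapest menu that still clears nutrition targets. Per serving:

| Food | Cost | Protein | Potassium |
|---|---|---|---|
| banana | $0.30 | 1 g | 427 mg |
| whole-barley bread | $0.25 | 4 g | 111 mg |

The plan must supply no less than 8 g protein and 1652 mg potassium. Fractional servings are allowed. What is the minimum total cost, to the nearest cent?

$1.35

banana only: max(8/1, 1652/427) = 8 servings → $2.40.
whole-barley bread only: max(8/4, 1652/111) = 14.88 servings → $3.72.
banana + whole-barley bread with both tight: 3.582 servings and 1.105 servings → $1.35.
Cheapest feasible corner: $1.35.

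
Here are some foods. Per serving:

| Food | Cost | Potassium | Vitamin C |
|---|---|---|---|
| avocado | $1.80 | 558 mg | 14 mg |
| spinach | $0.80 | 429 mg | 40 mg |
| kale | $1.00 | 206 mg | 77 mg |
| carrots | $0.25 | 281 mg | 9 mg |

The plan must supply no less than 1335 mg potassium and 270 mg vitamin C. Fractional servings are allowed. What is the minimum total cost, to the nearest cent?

$3.82

This is a tiny linear program; its minimum lies at a vertex of the feasible set. List the vertices and price them.
avocado only: max(1335/558, 270/14) = 19.29 servings → $34.71.
spinach only: max(1335/429, 270/40) = 6.75 servings → $5.40.
kale only: max(1335/206, 270/77) = 6.481 servings → $6.48.
carrots only: max(1335/281, 270/9) = 30 servings → $7.50.
avocado + spinach: the both-tight solution has a negative serving — not a feasible corner.
avocado + kale with both tight: 1.177 servings and 3.293 servings → $5.41.
avocado + carrots: the both-tight solution has a negative serving — not a feasible corner.
spinach + kale with both tight: 1.903 servings and 2.518 servings → $4.04.
spinach + carrots: the both-tight solution has a negative serving — not a feasible corner.
kale + carrots with both tight: 3.228 servings and 2.385 servings → $3.82.
Cheapest feasible corner: $3.82.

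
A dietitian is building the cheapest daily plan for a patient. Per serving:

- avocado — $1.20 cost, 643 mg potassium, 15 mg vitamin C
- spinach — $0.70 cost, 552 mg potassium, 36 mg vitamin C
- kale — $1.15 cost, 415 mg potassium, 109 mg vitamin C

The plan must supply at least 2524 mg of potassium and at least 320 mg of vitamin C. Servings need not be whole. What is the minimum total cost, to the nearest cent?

Two binding constraints pin down two serving amounts, so the optimal mix uses at most two foods. The candidates are each food alone (scaled to the tighter of potassium/vitamin C) and each pair with both constraints tight.
avocado only: max(2524/643, 320/15) = 21.33 servings → $25.60.
spinach only: max(2524/552, 320/36) = 8.889 servings → $6.22.
kale only: max(2524/415, 320/109) = 6.082 servings → $6.99.
avocado + spinach: the both-tight solution has a negative serving — not a feasible corner.
avocado + kale with both tight: 2.228 servings and 2.629 servings → $5.70.
spinach + kale with both tight: 3.147 servings and 1.897 servings → $4.38.
So the least-cost plan costs $4.38.

$4.38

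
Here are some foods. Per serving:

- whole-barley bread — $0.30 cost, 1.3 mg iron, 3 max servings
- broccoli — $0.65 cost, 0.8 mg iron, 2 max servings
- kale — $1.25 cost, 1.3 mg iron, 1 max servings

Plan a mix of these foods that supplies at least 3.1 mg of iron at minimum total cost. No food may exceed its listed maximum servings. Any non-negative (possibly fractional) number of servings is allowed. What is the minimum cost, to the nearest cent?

$0.72

Cost per mg of iron: whole-barley bread $0.2308, broccoli $0.8125, kale $0.9615.
Take 2.385 servings of whole-barley bread: +3.1 mg iron for $0.72 (total $0.72, still need 0.0 mg).
Greedy by cheapest-per-mg is optimal for a single linear constraint, so the minimum cost is $0.72.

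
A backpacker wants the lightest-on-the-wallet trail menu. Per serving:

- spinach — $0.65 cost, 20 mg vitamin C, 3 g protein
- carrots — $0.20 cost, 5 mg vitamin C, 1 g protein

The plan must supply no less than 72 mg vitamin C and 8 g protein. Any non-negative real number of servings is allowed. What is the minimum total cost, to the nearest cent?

An LP optimum is at a vertex; with two nutrient constraints at most two foods are used. Check each candidate.
spinach only: max(72/20, 8/3) = 3.6 servings → $2.34.
carrots only: max(72/5, 8/1) = 14.4 servings → $2.88.
spinach + carrots: the both-tight solution has a negative serving — not a feasible corner.
So the least-cost plan costs $2.34.

$2.34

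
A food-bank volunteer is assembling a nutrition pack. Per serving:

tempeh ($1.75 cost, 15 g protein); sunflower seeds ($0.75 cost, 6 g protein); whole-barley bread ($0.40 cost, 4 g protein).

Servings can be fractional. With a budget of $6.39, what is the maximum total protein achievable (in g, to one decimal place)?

63.9 g

Protein per dollar: whole-barley bread 10, tempeh 8.571, sunflower seeds 8.
With no serving limits, spend the whole cost allowance on whole-barley bread: $6.39 / $0.40 × 4 g = 63.9 g.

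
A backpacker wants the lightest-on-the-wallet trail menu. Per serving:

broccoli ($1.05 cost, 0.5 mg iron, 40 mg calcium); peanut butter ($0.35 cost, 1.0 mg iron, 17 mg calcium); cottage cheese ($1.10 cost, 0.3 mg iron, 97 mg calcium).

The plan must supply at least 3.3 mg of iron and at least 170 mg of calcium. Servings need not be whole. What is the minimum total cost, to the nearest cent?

broccoli only: max(3.3/0.5, 170/40) = 6.6 servings → $6.93.
peanut butter only: max(3.3/1.0, 170/17) = 10 servings → $3.50.
cottage cheese only: max(3.3/0.3, 170/97) = 11 servings → $12.10.
broccoli + peanut butter with both tight: 3.616 servings and 1.492 servings → $4.32.
broccoli + cottage cheese with both targets exact would need a negative amount; discard.
peanut butter + cottage cheese with both tight: 2.928 servings and 1.239 servings → $2.39.
Cheapest feasible corner: $2.39.

$2.39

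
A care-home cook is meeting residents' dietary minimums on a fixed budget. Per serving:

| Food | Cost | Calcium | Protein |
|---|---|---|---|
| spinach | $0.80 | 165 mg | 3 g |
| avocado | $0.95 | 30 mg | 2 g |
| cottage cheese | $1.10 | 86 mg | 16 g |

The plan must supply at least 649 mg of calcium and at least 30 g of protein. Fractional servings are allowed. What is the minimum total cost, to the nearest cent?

$4.01

This is a tiny linear program; its minimum lies at a vertex of the feasible set. List the vertices and price them.
spinach only: max(649/165, 30/3) = 10 servings → $8.00.
avocado only: max(649/30, 30/2) = 21.63 servings → $20.55.
cottage cheese only: max(649/86, 30/16) = 7.547 servings → $8.30.
spinach + avocado with both tight: 1.658 servings and 12.51 servings → $13.21.
spinach + cottage cheese with both tight: 3.276 servings and 1.261 servings → $4.01.
avocado + cottage cheese: intersection lies outside the first quadrant.
The minimum over all feasible corners is $4.01.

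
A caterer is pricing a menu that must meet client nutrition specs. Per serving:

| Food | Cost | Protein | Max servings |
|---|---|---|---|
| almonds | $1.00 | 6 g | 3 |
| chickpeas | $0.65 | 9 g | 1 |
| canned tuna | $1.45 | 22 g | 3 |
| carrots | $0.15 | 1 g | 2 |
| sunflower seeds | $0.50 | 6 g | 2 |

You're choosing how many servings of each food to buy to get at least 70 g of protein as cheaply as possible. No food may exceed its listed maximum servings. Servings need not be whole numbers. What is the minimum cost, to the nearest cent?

$4.64

Cost per g of protein: canned tuna $0.0659, chickpeas $0.0722, sunflower seeds $0.0833, carrots $0.1500, almonds $0.1667.
Take 3 servings of canned tuna: +66.0 g protein for $4.35 (total $4.35, still need 4.0 g).
Take 0.4444 servings of chickpeas: +4.0 g protein for $0.29 (total $4.64, still need 0.0 g).
Greedy by cheapest-per-g is optimal for a single linear constraint, so the minimum cost is $4.64.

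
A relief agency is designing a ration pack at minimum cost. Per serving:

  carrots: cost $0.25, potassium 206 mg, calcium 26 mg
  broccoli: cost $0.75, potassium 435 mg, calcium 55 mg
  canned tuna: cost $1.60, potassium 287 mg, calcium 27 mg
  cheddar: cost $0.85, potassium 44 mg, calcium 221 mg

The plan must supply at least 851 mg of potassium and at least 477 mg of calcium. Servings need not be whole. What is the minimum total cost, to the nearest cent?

A basic optimal solution has at most two foods positive. Try each food alone and each pair with both targets met exactly.
carrots only: max(851/206, 477/26) = 18.35 servings → $4.59.
broccoli only: max(851/435, 477/55) = 8.673 servings → $6.50.
canned tuna only: max(851/287, 477/27) = 17.67 servings → $28.27.
cheddar only: max(851/44, 477/221) = 19.34 servings → $16.44.
carrots + broccoli: the both-tight solution has a negative serving — not a feasible corner.
carrots + canned tuna: the both-tight solution has a negative serving — not a feasible corner.
carrots + cheddar with both tight: 3.765 servings and 1.715 servings → $2.40.
broccoli + canned tuna with both targets exact would need a negative amount; discard.
broccoli + cheddar with both tight: 1.783 servings and 1.715 servings → $2.79.
canned tuna + cheddar with both tight: 2.685 servings and 1.83 servings → $5.85.
Cheapest feasible corner: $2.40.

$2.40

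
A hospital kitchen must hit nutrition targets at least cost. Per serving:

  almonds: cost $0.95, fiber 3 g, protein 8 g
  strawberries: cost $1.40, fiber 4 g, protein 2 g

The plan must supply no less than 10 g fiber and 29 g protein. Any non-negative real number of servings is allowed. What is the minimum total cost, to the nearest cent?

A basic optimal solution has at most two foods positive. Try each food alone and each pair with both targets met exactly.
almonds only: max(10/3, 29/8) = 3.625 servings → $3.44.
strawberries only: max(10/4, 29/2) = 14.5 servings → $20.30.
almonds + strawberries with both targets exact would need a negative amount; discard.
Cheapest feasible corner: $3.44.

$3.44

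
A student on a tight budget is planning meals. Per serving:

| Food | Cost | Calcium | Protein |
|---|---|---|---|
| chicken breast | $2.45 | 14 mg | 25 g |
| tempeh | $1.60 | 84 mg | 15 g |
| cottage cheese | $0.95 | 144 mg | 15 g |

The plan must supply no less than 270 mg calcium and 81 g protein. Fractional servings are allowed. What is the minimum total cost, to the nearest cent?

chicken breast only: max(270/14, 81/25) = 19.29 servings → $47.25.
tempeh only: max(270/84, 81/15) = 5.4 servings → $8.64.
cottage cheese only: max(270/144, 81/15) = 5.4 servings → $5.13.
chicken breast + tempeh with both tight: 1.457 servings and 2.971 servings → $8.32.
chicken breast + cottage cheese with both tight: 2.246 servings and 1.657 servings → $7.08.
tempeh + cottage cheese: intersection lies outside the first quadrant.
So the least-cost plan costs $5.13.

$5.13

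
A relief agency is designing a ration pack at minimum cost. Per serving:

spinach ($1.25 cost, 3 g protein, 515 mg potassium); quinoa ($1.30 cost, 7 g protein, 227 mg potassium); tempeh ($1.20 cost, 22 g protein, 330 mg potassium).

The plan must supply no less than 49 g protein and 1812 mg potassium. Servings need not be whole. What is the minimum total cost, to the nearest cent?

A basic optimal solution has at most two foods positive. Try each food alone and each pair with both targets met exactly.
spinach only: max(49/3, 1812/515) = 16.33 servings → $20.42.
quinoa only: max(49/7, 1812/227) = 7.982 servings → $10.38.
tempeh only: max(49/22, 1812/330) = 5.491 servings → $6.59.
spinach + quinoa with both tight: 0.5339 servings and 6.771 servings → $9.47.
spinach + tempeh with both tight: 2.291 servings and 1.915 servings → $5.16.
quinoa + tempeh with both targets exact would need a negative amount; discard.
Cheapest feasible corner: $5.16.

$5.16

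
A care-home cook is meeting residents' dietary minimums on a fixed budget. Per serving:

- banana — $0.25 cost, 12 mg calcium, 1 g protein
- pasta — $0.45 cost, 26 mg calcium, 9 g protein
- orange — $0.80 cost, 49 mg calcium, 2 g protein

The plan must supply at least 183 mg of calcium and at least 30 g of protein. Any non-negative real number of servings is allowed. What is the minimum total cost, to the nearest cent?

Two binding constraints pin down two serving amounts, so the optimal mix uses at most two foods. The candidates are each food alone (scaled to the tighter of calcium/protein) and each pair with both constraints tight.
banana only: max(183/12, 30/1) = 30 servings → $7.50.
pasta only: max(183/26, 30/9) = 7.038 servings → $3.17.
orange only: max(183/49, 30/2) = 15 servings → $12.00.
banana + pasta with both tight: 10.57 servings and 2.159 servings → $3.61.
banana + orange with both targets exact would need a negative amount; discard.
pasta + orange with both tight: 2.838 servings and 2.229 servings → $3.06.
So the least-cost plan costs $3.06.

$3.06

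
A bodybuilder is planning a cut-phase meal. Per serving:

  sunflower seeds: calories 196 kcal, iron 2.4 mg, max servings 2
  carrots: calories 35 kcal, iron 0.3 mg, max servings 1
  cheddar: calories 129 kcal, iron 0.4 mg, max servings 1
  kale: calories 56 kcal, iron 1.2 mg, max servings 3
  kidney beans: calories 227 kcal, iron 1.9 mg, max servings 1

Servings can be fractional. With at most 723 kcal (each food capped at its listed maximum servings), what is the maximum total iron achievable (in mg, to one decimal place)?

9.8 mg

Iron per kcal: kale 0.02143, sunflower seeds 0.01224, carrots 0.008571, kidney beans 0.00837, cheddar 0.003101.
Take 3 servings of kale: uses 168 kcal, +3.6 mg iron (running total 3.6 mg).
Take 2 servings of sunflower seeds: uses 392 kcal, +4.8 mg iron (running total 8.4 mg).
Take 1 serving of carrots: uses 35 kcal, +0.3 mg iron (running total 8.7 mg).
Take 0.5639 servings of kidney beans: uses 128 kcal, +1.1 mg iron (running total 9.8 mg).
Greedy by best ratio exhausts the calories allowance optimally: 9.8 mg.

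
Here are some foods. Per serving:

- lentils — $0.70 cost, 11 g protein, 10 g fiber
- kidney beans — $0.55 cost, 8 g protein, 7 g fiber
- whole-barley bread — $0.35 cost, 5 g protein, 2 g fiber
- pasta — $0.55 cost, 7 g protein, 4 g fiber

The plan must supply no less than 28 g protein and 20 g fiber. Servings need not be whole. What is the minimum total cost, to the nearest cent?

lentils only: max(28/11, 20/10) = 2.545 servings → $1.78.
kidney beans only: max(28/8, 20/7) = 3.5 servings → $1.93.
whole-barley bread only: max(28/5, 20/2) = 10 servings → $3.50.
pasta only: max(28/7, 20/4) = 5 servings → $2.75.
lentils + kidney beans: intersection lies outside the first quadrant.
lentils + whole-barley bread with both tight: 1.571 servings and 2.143 servings → $1.85.
lentils + pasta with both tight: 1.077 servings and 2.308 servings → $2.02.
kidney beans + whole-barley bread with both tight: 2.316 servings and 1.895 servings → $1.94.
kidney beans + pasta with both tight: 1.647 servings and 2.118 servings → $2.07.
whole-barley bread + pasta: the both-tight solution has a negative serving — not a feasible corner.
Cheapest feasible corner: $1.78.

$1.78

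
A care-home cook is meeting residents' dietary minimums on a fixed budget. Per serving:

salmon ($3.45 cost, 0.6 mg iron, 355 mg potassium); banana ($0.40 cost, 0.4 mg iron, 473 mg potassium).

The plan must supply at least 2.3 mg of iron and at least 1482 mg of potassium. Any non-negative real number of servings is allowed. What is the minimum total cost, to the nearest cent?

$2.30

Check every corner: each single food scaled to meet both minima, and each pair solved so both constraints bind.
salmon only: max(2.3/0.6, 1482/355) = 4.175 servings → $14.40.
banana only: max(2.3/0.4, 1482/473) = 5.75 servings → $2.30.
salmon + banana with both tight: 3.492 servings and 0.5127 servings → $12.25.
Cheapest feasible corner: $2.30.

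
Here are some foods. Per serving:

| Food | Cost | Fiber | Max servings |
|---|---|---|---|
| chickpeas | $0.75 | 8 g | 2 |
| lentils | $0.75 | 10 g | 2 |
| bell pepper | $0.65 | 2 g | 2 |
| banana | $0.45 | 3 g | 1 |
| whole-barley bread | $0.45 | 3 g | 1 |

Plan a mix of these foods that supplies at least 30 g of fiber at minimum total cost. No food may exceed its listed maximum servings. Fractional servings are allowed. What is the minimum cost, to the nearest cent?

Cost per g of fiber: lentils $0.0750, chickpeas $0.0938, banana $0.1500, whole-barley bread $0.1500, bell pepper $0.3250.
Take 2 servings of lentils: +20.0 g fiber for $1.50 (total $1.50, still need 10.0 g).
Take 1.25 servings of chickpeas: +10.0 g fiber for $0.94 (total $2.44, still need 0.0 g).
Filling from the cheapest source first is optimal under one linear minimum: $2.44.

$2.44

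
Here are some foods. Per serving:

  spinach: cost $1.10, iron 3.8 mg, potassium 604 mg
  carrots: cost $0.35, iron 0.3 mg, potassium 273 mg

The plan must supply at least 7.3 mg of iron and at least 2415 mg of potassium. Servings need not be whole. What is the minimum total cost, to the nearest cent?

With two linear requirements the optimum uses one or two foods; enumerate the corners.
spinach only: max(7.3/3.8, 2415/604) = 3.998 servings → $4.40.
carrots only: max(7.3/0.3, 2415/273) = 24.33 servings → $8.52.
spinach + carrots with both tight: 1.481 servings and 5.569 servings → $3.58.
Cheapest feasible corner: $3.58.

$3.58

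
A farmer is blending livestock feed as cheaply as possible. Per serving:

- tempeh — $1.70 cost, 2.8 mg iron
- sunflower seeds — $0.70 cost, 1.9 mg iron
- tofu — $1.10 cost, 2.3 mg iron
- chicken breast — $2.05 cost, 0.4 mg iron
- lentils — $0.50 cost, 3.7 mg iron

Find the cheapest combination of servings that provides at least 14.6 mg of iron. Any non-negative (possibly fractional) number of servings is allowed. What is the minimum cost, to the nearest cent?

$1.97

Cost per mg of iron: lentils $0.1351, sunflower seeds $0.3684, tofu $0.4783, tempeh $0.6071, chicken breast $5.1250.
With no serving limits, use only lentils: 14.6 mg / 3.7 mg = 3.946 servings × $0.50 = $1.97.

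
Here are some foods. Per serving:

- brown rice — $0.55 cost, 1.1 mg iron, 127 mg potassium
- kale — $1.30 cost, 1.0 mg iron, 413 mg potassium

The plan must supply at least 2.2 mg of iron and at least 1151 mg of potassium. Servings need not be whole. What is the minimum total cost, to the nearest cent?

$3.62

Compare the cost at each extreme point of the feasible region.
brown rice only: max(2.2/1.1, 1151/127) = 9.063 servings → $4.98.
kale only: max(2.2/1.0, 1151/413) = 2.787 servings → $3.62.
brown rice + kale with both targets exact would need a negative amount; discard.
So the least-cost plan costs $3.62.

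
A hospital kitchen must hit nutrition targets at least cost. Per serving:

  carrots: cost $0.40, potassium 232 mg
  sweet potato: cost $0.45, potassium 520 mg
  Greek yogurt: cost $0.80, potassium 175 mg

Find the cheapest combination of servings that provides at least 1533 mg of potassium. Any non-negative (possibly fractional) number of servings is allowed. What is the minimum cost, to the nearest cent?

Cost per mg of potassium: sweet potato $0.0009, carrots $0.0017, Greek yogurt $0.0046.
With no serving limits, use only sweet potato: 1533 mg / 520 mg = 2.948 servings × $0.45 = $1.33.

$1.33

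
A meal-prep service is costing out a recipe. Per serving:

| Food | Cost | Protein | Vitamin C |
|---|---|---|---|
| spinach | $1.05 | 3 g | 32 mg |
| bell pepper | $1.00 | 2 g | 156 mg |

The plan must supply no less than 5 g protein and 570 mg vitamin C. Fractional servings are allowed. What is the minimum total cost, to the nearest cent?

spinach only: max(5/3, 570/32) = 17.81 servings → $18.70.
bell pepper only: max(5/2, 570/156) = 3.654 servings → $3.65.
spinach + bell pepper with both targets exact would need a negative amount; discard.
Cheapest feasible corner: $3.65.

$3.65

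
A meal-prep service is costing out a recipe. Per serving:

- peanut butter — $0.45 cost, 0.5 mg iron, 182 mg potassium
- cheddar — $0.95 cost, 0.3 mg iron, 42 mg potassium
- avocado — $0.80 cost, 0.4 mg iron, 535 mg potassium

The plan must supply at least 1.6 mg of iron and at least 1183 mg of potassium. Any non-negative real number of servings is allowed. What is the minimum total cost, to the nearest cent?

Minimising a linear cost over {iron ≥ 1.6, potassium ≥ 1183, servings ≥ 0} — the optimum is at a vertex, using one or two foods.
peanut butter only: max(1.6/0.5, 1183/182) = 6.5 servings → $2.92.
cheddar only: max(1.6/0.3, 1183/42) = 28.17 servings → $26.76.
avocado only: max(1.6/0.4, 1183/535) = 4 servings → $3.20.
peanut butter + cheddar: intersection lies outside the first quadrant.
peanut butter + avocado with both tight: 1.966 servings and 1.542 servings → $2.12.
cheddar + avocado with both tight: 2.664 servings and 2.002 servings → $4.13.
Cheapest feasible corner: $2.12.

$2.12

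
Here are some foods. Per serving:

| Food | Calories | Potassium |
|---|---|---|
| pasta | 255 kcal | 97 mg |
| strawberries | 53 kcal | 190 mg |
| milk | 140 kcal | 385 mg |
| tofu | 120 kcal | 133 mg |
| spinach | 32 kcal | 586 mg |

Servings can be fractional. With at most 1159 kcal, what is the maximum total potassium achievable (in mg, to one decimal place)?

21224.2 mg

Potassium per kcal: spinach 18.31, strawberries 3.585, milk 2.75, tofu 1.108, pasta 0.3804.
With no serving limits, spend the whole calories allowance on spinach: 1159 kcal / 32 kcal × 586 mg = 21224.2 mg.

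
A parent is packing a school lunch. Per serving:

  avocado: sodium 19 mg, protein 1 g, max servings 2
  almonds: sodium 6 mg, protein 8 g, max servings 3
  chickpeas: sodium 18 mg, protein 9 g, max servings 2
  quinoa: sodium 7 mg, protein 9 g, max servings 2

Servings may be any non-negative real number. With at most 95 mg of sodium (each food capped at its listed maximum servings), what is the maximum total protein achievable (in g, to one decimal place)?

Protein per mg sodium: almonds 1.333, quinoa 1.286, chickpeas 0.5, avocado 0.05263.
Take 3 servings of almonds: uses 18 mg sodium, +24.0 g protein (running total 24.0 g).
Take 2 servings of quinoa: uses 14 mg sodium, +18.0 g protein (running total 42.0 g).
Take 2 servings of chickpeas: uses 36 mg sodium, +18.0 g protein (running total 60.0 g).
Take 1.421 servings of avocado: uses 27 mg sodium, +1.4 g protein (running total 61.4 g).
Greedy by best ratio exhausts the sodium allowance optimally: 61.4 g.

61.4 g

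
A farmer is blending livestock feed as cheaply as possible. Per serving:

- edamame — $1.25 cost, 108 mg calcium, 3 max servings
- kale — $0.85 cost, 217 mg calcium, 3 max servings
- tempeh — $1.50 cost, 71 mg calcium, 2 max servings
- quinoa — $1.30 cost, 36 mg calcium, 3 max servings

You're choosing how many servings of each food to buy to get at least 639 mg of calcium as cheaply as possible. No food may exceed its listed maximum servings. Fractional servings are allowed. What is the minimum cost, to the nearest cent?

$2.50

Cost per mg of calcium: kale $0.0039, edamame $0.0116, tempeh $0.0211, quinoa $0.0361.
Take 2.945 servings of kale: +639.0 mg calcium for $2.50 (total $2.50, still need 0.0 mg).
Greedy by cheapest-per-mg is optimal for a single linear constraint, so the minimum cost is $2.50.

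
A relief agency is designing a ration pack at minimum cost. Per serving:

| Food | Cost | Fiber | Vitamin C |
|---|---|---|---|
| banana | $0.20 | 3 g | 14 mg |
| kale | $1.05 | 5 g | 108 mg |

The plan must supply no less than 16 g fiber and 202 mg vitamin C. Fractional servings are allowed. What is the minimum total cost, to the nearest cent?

$2.14

The cheapest plan sits at a corner of the feasible region — with two constraints it uses at most two foods.
banana only: max(16/3, 202/14) = 14.43 servings → $2.89.
kale only: max(16/5, 202/108) = 3.2 servings → $3.36.
banana + kale with both tight: 2.827 servings and 1.504 servings → $2.14.
Cheapest feasible corner: $2.14.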